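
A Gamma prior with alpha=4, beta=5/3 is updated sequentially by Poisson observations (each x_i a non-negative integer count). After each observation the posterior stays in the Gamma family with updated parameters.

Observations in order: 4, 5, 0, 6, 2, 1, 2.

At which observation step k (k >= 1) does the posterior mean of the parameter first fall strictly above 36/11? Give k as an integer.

k = 2

obs 1: x=4 → posterior Gamma(8, 8/3)
obs 2: x=5 → posterior Gamma(13, 11/3)
obs 3: x=0 → posterior Gamma(13, 14/3)
obs 4: x=6 → posterior Gamma(19, 17/3)
obs 5: x=2 → posterior Gamma(21, 20/3)
obs 6: x=1 → posterior Gamma(22, 23/3)
obs 7: x=2 → posterior Gamma(24, 26/3)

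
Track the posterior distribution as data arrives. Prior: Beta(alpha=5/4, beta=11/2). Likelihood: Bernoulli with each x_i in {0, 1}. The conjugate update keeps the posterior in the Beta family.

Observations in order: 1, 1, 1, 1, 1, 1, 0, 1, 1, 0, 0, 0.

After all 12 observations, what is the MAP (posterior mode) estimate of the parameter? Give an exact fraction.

obs 1: x=1 → posterior Beta(9/4, 11/2)
obs 2: x=1 → posterior Beta(13/4, 11/2)
obs 3: x=1 → posterior Beta(17/4, 11/2)
obs 4: x=1 → posterior Beta(21/4, 11/2)
obs 5: x=1 → posterior Beta(25/4, 11/2)
obs 6: x=1 → posterior Beta(29/4, 11/2)
obs 7: x=0 → posterior Beta(29/4, 13/2)
obs 8: x=1 → posterior Beta(33/4, 13/2)
obs 9: x=1 → posterior Beta(37/4, 13/2)
obs 10: x=0 → posterior Beta(37/4, 15/2)
obs 11: x=0 → posterior Beta(37/4, 17/2)
obs 12: x=0 → posterior Beta(37/4, 19/2)

33/67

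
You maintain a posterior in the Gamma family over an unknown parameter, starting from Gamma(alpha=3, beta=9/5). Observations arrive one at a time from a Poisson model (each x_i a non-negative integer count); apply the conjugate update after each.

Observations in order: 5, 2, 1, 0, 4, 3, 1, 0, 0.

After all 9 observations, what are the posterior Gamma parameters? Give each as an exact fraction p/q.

alpha=19, beta=54/5

obs 1: x=5 → posterior Gamma(8, 14/5)
obs 2: x=2 → posterior Gamma(10, 19/5)
obs 3: x=1 → posterior Gamma(11, 24/5)
obs 4: x=0 → posterior Gamma(11, 29/5)
obs 5: x=4 → posterior Gamma(15, 34/5)
obs 6: x=3 → posterior Gamma(18, 39/5)
obs 7: x=1 → posterior Gamma(19, 44/5)
obs 8: x=0 → posterior Gamma(19, 49/5)
obs 9: x=0 → posterior Gamma(19, 54/5)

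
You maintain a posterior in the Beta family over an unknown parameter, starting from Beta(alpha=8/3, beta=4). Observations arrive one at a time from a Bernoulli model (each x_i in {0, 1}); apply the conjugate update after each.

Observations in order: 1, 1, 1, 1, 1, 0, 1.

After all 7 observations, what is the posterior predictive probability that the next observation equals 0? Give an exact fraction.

15/41

obs 1: x=1 → posterior Beta(11/3, 4)
obs 2: x=1 → posterior Beta(14/3, 4)
obs 3: x=1 → posterior Beta(17/3, 4)
obs 4: x=1 → posterior Beta(20/3, 4)
obs 5: x=1 → posterior Beta(23/3, 4)
obs 6: x=0 → posterior Beta(23/3, 5)
obs 7: x=1 → posterior Beta(26/3, 5)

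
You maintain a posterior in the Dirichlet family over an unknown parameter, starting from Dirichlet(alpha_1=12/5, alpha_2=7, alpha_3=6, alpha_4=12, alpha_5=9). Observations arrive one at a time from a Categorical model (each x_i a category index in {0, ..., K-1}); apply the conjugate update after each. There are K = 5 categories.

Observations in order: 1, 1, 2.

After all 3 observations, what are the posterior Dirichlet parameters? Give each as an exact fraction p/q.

obs 1: x=1 → posterior Dirichlet(12/5, 8, 6, 12, 9)
obs 2: x=1 → posterior Dirichlet(12/5, 9, 6, 12, 9)
obs 3: x=2 → posterior Dirichlet(12/5, 9, 7, 12, 9)

alpha_1=12/5, alpha_2=9, alpha_3=7, alpha_4=12, alpha_5=9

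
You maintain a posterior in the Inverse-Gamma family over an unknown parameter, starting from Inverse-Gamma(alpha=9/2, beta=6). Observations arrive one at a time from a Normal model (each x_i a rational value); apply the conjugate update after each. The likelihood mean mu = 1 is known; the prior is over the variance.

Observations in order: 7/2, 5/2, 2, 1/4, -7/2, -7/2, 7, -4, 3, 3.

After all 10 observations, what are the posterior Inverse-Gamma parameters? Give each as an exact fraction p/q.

obs 1: x=7/2 → posterior Inverse-Gamma(5, 73/8)
obs 2: x=5/2 → posterior Inverse-Gamma(11/2, 41/4)
obs 3: x=2 → posterior Inverse-Gamma(6, 43/4)
obs 4: x=1/4 → posterior Inverse-Gamma(13/2, 353/32)
obs 5: x=-7/2 → posterior Inverse-Gamma(7, 677/32)
obs 6: x=-7/2 → posterior Inverse-Gamma(15/2, 1001/32)
obs 7: x=7 → posterior Inverse-Gamma(8, 1577/32)
obs 8: x=-4 → posterior Inverse-Gamma(17/2, 1977/32)
obs 9: x=3 → posterior Inverse-Gamma(9, 2041/32)
obs 10: x=3 → posterior Inverse-Gamma(19/2, 2105/32)

alpha=19/2, beta=2105/32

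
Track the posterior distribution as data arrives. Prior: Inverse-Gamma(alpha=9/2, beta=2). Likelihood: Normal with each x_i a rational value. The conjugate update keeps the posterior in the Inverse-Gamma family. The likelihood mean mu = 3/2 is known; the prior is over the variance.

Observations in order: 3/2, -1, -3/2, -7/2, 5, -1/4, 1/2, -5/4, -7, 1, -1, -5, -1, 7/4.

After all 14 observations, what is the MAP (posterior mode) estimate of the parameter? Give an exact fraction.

3127/400

obs 1: x=3/2 → posterior Inverse-Gamma(5, 2)
obs 2: x=-1 → posterior Inverse-Gamma(11/2, 41/8)
obs 3: x=-3/2 → posterior Inverse-Gamma(6, 77/8)
obs 4: x=-7/2 → posterior Inverse-Gamma(13/2, 177/8)
obs 5: x=5 → posterior Inverse-Gamma(7, 113/4)
obs 6: x=-1/4 → posterior Inverse-Gamma(15/2, 953/32)
obs 7: x=1/2 → posterior Inverse-Gamma(8, 969/32)
obs 8: x=-5/4 → posterior Inverse-Gamma(17/2, 545/16)
obs 9: x=-7 → posterior Inverse-Gamma(9, 1123/16)
obs 10: x=1 → posterior Inverse-Gamma(19/2, 1125/16)
obs 11: x=-1 → posterior Inverse-Gamma(10, 1175/16)
obs 12: x=-5 → posterior Inverse-Gamma(21/2, 1513/16)
obs 13: x=-1 → posterior Inverse-Gamma(11, 1563/16)
obs 14: x=7/4 → posterior Inverse-Gamma(23/2, 3127/32)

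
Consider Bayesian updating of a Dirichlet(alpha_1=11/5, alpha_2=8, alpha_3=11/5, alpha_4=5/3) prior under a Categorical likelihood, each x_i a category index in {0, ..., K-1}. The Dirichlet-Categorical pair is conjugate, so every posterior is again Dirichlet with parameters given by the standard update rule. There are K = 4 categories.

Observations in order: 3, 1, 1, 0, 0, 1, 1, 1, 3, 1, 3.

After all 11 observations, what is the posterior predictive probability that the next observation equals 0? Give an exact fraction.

obs 1: x=3 → posterior Dirichlet(11/5, 8, 11/5, 8/3)
obs 2: x=1 → posterior Dirichlet(11/5, 9, 11/5, 8/3)
obs 3: x=1 → posterior Dirichlet(11/5, 10, 11/5, 8/3)
obs 4: x=0 → posterior Dirichlet(16/5, 10, 11/5, 8/3)
obs 5: x=0 → posterior Dirichlet(21/5, 10, 11/5, 8/3)
obs 6: x=1 → posterior Dirichlet(21/5, 11, 11/5, 8/3)
obs 7: x=1 → posterior Dirichlet(21/5, 12, 11/5, 8/3)
obs 8: x=1 → posterior Dirichlet(21/5, 13, 11/5, 8/3)
obs 9: x=3 → posterior Dirichlet(21/5, 13, 11/5, 11/3)
obs 10: x=1 → posterior Dirichlet(21/5, 14, 11/5, 11/3)
obs 11: x=3 → posterior Dirichlet(21/5, 14, 11/5, 14/3)

63/376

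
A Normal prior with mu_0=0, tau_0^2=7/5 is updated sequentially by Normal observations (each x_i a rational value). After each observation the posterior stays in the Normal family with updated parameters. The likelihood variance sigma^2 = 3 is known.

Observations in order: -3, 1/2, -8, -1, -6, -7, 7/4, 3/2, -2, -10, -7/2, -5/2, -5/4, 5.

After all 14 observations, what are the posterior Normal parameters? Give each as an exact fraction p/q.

mu_0=-497/226, tau_0^2=21/113

obs 1: x=-3 → posterior Normal(-21/22, 21/22)
obs 2: x=1/2 → posterior Normal(-35/58, 21/29)
obs 3: x=-8 → posterior Normal(-49/24, 7/12)
obs 4: x=-1 → posterior Normal(-161/86, 21/43)
obs 5: x=-6 → posterior Normal(-49/20, 21/50)
obs 6: x=-7 → posterior Normal(-343/114, 7/19)
obs 7: x=7/4 → posterior Normal(-637/256, 21/64)
obs 8: x=3/2 → posterior Normal(-595/284, 21/71)
obs 9: x=-2 → posterior Normal(-217/104, 7/26)
obs 10: x=-10 → posterior Normal(-931/340, 21/85)
obs 11: x=-7/2 → posterior Normal(-1029/368, 21/92)
obs 12: x=-5/2 → posterior Normal(-1099/396, 7/33)
obs 13: x=-5/4 → posterior Normal(-567/212, 21/106)
obs 14: x=5 → posterior Normal(-497/226, 21/113)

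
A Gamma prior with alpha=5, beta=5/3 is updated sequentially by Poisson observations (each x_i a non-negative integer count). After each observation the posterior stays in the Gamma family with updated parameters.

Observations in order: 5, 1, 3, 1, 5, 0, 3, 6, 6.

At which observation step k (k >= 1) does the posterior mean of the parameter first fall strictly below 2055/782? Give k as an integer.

k = 6

obs 1: x=5 → posterior Gamma(10, 8/3)
obs 2: x=1 → posterior Gamma(11, 11/3)
obs 3: x=3 → posterior Gamma(14, 14/3)
obs 4: x=1 → posterior Gamma(15, 17/3)
obs 5: x=5 → posterior Gamma(20, 20/3)
obs 6: x=0 → posterior Gamma(20, 23/3)
obs 7: x=3 → posterior Gamma(23, 26/3)
obs 8: x=6 → posterior Gamma(29, 29/3)
obs 9: x=6 → posterior Gamma(35, 32/3)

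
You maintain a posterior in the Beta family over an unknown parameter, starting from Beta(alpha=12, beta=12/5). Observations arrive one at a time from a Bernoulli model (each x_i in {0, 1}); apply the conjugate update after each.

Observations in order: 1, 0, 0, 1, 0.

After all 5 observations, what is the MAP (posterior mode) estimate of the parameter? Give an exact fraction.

obs 1: x=1 → posterior Beta(13, 12/5)
obs 2: x=0 → posterior Beta(13, 17/5)
obs 3: x=0 → posterior Beta(13, 22/5)
obs 4: x=1 → posterior Beta(14, 22/5)
obs 5: x=0 → posterior Beta(14, 27/5)

65/87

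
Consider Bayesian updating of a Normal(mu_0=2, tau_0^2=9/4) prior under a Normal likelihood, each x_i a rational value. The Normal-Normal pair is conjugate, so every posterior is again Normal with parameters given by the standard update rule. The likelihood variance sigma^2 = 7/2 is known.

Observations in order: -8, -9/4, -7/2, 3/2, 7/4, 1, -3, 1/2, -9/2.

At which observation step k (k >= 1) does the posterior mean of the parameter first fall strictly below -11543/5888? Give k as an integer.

k = 2

obs 1: x=-8 → posterior Normal(-44/23, 63/46)
obs 2: x=-9/4 → posterior Normal(-257/128, 63/64)
obs 3: x=-7/2 → posterior Normal(-383/164, 63/82)
obs 4: x=3/2 → posterior Normal(-329/200, 63/100)
obs 5: x=7/4 → posterior Normal(-133/118, 63/118)
obs 6: x=1 → posterior Normal(-115/136, 63/136)
obs 7: x=-3 → posterior Normal(-169/154, 9/22)
obs 8: x=1/2 → posterior Normal(-40/43, 63/172)
obs 9: x=-9/2 → posterior Normal(-241/190, 63/190)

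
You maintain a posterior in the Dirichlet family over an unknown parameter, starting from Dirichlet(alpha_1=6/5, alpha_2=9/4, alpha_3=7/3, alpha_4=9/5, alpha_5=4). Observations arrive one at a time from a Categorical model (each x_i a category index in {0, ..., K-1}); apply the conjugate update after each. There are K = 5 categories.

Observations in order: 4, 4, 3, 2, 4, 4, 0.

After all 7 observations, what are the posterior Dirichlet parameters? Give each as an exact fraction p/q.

alpha_1=11/5, alpha_2=9/4, alpha_3=10/3, alpha_4=14/5, alpha_5=8

obs 1: x=4 → posterior Dirichlet(6/5, 9/4, 7/3, 9/5, 5)
obs 2: x=4 → posterior Dirichlet(6/5, 9/4, 7/3, 9/5, 6)
obs 3: x=3 → posterior Dirichlet(6/5, 9/4, 7/3, 14/5, 6)
obs 4: x=2 → posterior Dirichlet(6/5, 9/4, 10/3, 14/5, 6)
obs 5: x=4 → posterior Dirichlet(6/5, 9/4, 10/3, 14/5, 7)
obs 6: x=4 → posterior Dirichlet(6/5, 9/4, 10/3, 14/5, 8)
obs 7: x=0 → posterior Dirichlet(11/5, 9/4, 10/3, 14/5, 8)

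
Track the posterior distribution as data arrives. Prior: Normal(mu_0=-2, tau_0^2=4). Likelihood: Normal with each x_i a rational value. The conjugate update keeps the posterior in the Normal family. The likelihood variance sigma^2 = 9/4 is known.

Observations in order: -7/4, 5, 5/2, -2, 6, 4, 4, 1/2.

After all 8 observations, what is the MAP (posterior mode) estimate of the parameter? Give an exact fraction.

2

obs 1: x=-7/4 → posterior Normal(-46/25, 36/25)
obs 2: x=5 → posterior Normal(34/41, 36/41)
obs 3: x=5/2 → posterior Normal(74/57, 12/19)
obs 4: x=-2 → posterior Normal(42/73, 36/73)
obs 5: x=6 → posterior Normal(138/89, 36/89)
obs 6: x=4 → posterior Normal(202/105, 12/35)
obs 7: x=4 → posterior Normal(266/121, 36/121)
obs 8: x=1/2 → posterior Normal(2, 36/137)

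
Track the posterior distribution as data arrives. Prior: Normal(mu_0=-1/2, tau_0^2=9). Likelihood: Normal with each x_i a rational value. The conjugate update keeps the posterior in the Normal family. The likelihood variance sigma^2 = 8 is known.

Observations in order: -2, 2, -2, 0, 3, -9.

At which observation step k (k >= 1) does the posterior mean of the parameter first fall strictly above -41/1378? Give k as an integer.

obs 1: x=-2 → posterior Normal(-22/17, 72/17)
obs 2: x=2 → posterior Normal(-2/13, 36/13)
obs 3: x=-2 → posterior Normal(-22/35, 72/35)
obs 4: x=0 → posterior Normal(-1/2, 18/11)
obs 5: x=3 → posterior Normal(5/53, 72/53)
obs 6: x=-9 → posterior Normal(-38/31, 36/31)

k = 5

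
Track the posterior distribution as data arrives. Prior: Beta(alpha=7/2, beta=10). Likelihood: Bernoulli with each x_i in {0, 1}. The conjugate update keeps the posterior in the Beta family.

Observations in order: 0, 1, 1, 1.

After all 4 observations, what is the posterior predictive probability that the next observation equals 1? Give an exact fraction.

obs 1: x=0 → posterior Beta(7/2, 11)
obs 2: x=1 → posterior Beta(9/2, 11)
obs 3: x=1 → posterior Beta(11/2, 11)
obs 4: x=1 → posterior Beta(13/2, 11)

13/35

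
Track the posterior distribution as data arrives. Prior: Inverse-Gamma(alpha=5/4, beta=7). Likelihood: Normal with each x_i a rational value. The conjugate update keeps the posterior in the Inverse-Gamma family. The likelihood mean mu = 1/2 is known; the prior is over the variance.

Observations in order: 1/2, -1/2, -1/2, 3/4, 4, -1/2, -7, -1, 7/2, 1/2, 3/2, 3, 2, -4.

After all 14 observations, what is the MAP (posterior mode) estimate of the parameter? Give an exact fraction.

2025/296

obs 1: x=1/2 → posterior Inverse-Gamma(7/4, 7)
obs 2: x=-1/2 → posterior Inverse-Gamma(9/4, 15/2)
obs 3: x=-1/2 → posterior Inverse-Gamma(11/4, 8)
obs 4: x=3/4 → posterior Inverse-Gamma(13/4, 257/32)
obs 5: x=4 → posterior Inverse-Gamma(15/4, 453/32)
obs 6: x=-1/2 → posterior Inverse-Gamma(17/4, 469/32)
obs 7: x=-7 → posterior Inverse-Gamma(19/4, 1369/32)
obs 8: x=-1 → posterior Inverse-Gamma(21/4, 1405/32)
obs 9: x=7/2 → posterior Inverse-Gamma(23/4, 1549/32)
obs 10: x=1/2 → posterior Inverse-Gamma(25/4, 1549/32)
obs 11: x=3/2 → posterior Inverse-Gamma(27/4, 1565/32)
obs 12: x=3 → posterior Inverse-Gamma(29/4, 1665/32)
obs 13: x=2 → posterior Inverse-Gamma(31/4, 1701/32)
obs 14: x=-4 → posterior Inverse-Gamma(33/4, 2025/32)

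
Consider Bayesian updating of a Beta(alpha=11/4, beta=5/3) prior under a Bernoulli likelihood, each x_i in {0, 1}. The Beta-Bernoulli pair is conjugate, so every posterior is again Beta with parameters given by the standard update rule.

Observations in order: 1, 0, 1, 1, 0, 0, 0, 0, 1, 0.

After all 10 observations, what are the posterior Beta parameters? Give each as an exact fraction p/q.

obs 1: x=1 → posterior Beta(15/4, 5/3)
obs 2: x=0 → posterior Beta(15/4, 8/3)
obs 3: x=1 → posterior Beta(19/4, 8/3)
obs 4: x=1 → posterior Beta(23/4, 8/3)
obs 5: x=0 → posterior Beta(23/4, 11/3)
obs 6: x=0 → posterior Beta(23/4, 14/3)
obs 7: x=0 → posterior Beta(23/4, 17/3)
obs 8: x=0 → posterior Beta(23/4, 20/3)
obs 9: x=1 → posterior Beta(27/4, 20/3)
obs 10: x=0 → posterior Beta(27/4, 23/3)

alpha=27/4, beta=23/3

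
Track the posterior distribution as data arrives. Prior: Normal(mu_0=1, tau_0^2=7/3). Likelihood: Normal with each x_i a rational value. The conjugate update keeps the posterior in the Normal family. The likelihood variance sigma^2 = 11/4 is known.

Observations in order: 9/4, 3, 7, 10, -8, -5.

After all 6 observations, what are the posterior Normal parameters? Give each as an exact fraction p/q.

mu_0=292/201, tau_0^2=77/201

obs 1: x=9/4 → posterior Normal(96/61, 77/61)
obs 2: x=3 → posterior Normal(180/89, 77/89)
obs 3: x=7 → posterior Normal(376/117, 77/117)
obs 4: x=10 → posterior Normal(656/145, 77/145)
obs 5: x=-8 → posterior Normal(432/173, 77/173)
obs 6: x=-5 → posterior Normal(292/201, 77/201)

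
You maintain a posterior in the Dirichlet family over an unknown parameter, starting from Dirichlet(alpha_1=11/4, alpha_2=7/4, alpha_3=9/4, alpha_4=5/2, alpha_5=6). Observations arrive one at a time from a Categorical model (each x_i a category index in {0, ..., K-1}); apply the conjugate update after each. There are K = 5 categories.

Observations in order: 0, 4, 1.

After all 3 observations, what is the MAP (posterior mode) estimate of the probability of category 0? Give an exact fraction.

11/53

obs 1: x=0 → posterior Dirichlet(15/4, 7/4, 9/4, 5/2, 6)
obs 2: x=4 → posterior Dirichlet(15/4, 7/4, 9/4, 5/2, 7)
obs 3: x=1 → posterior Dirichlet(15/4, 11/4, 9/4, 5/2, 7)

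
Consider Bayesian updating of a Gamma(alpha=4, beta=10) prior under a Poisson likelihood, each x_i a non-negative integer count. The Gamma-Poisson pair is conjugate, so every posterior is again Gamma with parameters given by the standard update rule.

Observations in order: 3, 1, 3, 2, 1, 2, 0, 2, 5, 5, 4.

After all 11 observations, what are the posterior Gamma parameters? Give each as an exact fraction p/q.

alpha=32, beta=21

obs 1: x=3 → posterior Gamma(7, 11)
obs 2: x=1 → posterior Gamma(8, 12)
obs 3: x=3 → posterior Gamma(11, 13)
obs 4: x=2 → posterior Gamma(13, 14)
obs 5: x=1 → posterior Gamma(14, 15)
obs 6: x=2 → posterior Gamma(16, 16)
obs 7: x=0 → posterior Gamma(16, 17)
obs 8: x=2 → posterior Gamma(18, 18)
obs 9: x=5 → posterior Gamma(23, 19)
obs 10: x=5 → posterior Gamma(28, 20)
obs 11: x=4 → posterior Gamma(32, 21)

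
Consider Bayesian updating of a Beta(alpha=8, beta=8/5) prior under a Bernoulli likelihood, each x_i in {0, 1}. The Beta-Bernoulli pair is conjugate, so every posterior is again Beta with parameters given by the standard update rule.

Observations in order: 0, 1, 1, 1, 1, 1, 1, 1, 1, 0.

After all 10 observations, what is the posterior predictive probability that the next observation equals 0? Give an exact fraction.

obs 1: x=0 → posterior Beta(8, 13/5)
obs 2: x=1 → posterior Beta(9, 13/5)
obs 3: x=1 → posterior Beta(10, 13/5)
obs 4: x=1 → posterior Beta(11, 13/5)
obs 5: x=1 → posterior Beta(12, 13/5)
obs 6: x=1 → posterior Beta(13, 13/5)
obs 7: x=1 → posterior Beta(14, 13/5)
obs 8: x=1 → posterior Beta(15, 13/5)
obs 9: x=1 → posterior Beta(16, 13/5)
obs 10: x=0 → posterior Beta(16, 18/5)

9/49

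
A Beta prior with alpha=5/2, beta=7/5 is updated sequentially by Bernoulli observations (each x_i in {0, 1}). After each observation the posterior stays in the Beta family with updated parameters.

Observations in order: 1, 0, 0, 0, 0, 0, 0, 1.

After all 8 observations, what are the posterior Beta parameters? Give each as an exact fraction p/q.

obs 1: x=1 → posterior Beta(7/2, 7/5)
obs 2: x=0 → posterior Beta(7/2, 12/5)
obs 3: x=0 → posterior Beta(7/2, 17/5)
obs 4: x=0 → posterior Beta(7/2, 22/5)
obs 5: x=0 → posterior Beta(7/2, 27/5)
obs 6: x=0 → posterior Beta(7/2, 32/5)
obs 7: x=0 → posterior Beta(7/2, 37/5)
obs 8: x=1 → posterior Beta(9/2, 37/5)

alpha=9/2, beta=37/5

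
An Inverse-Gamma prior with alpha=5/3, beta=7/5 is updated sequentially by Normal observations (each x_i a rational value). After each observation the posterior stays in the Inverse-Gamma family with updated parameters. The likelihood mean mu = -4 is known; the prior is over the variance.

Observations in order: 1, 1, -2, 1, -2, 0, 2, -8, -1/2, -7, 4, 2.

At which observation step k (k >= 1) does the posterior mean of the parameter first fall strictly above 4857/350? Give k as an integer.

k = 2

obs 1: x=1 → posterior Inverse-Gamma(13/6, 139/10)
obs 2: x=1 → posterior Inverse-Gamma(8/3, 132/5)
obs 3: x=-2 → posterior Inverse-Gamma(19/6, 142/5)
obs 4: x=1 → posterior Inverse-Gamma(11/3, 409/10)
obs 5: x=-2 → posterior Inverse-Gamma(25/6, 429/10)
obs 6: x=0 → posterior Inverse-Gamma(14/3, 509/10)
obs 7: x=2 → posterior Inverse-Gamma(31/6, 689/10)
obs 8: x=-8 → posterior Inverse-Gamma(17/3, 769/10)
obs 9: x=-1/2 → posterior Inverse-Gamma(37/6, 3321/40)
obs 10: x=-7 → posterior Inverse-Gamma(20/3, 3501/40)
obs 11: x=4 → posterior Inverse-Gamma(43/6, 4781/40)
obs 12: x=2 → posterior Inverse-Gamma(23/3, 5501/40)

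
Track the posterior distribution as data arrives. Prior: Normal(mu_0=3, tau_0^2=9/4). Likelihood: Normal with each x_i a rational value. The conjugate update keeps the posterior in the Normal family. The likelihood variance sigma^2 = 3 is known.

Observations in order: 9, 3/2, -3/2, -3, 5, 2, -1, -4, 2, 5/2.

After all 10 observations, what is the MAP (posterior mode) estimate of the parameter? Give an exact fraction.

99/68

obs 1: x=9 → posterior Normal(39/7, 9/7)
obs 2: x=3/2 → posterior Normal(87/20, 9/10)
obs 3: x=-3/2 → posterior Normal(3, 9/13)
obs 4: x=-3 → posterior Normal(15/8, 9/16)
obs 5: x=5 → posterior Normal(45/19, 9/19)
obs 6: x=2 → posterior Normal(51/22, 9/22)
obs 7: x=-1 → posterior Normal(48/25, 9/25)
obs 8: x=-4 → posterior Normal(9/7, 9/28)
obs 9: x=2 → posterior Normal(42/31, 9/31)
obs 10: x=5/2 → posterior Normal(99/68, 9/34)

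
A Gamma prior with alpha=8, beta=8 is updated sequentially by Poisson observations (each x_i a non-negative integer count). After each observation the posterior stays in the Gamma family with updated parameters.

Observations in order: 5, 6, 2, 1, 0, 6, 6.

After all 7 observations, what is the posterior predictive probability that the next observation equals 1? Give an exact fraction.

165025755352300867089070379734039306640625/696898287454081973172991196020261297061888

obs 1: x=5 → posterior Gamma(13, 9)
obs 2: x=6 → posterior Gamma(19, 10)
obs 3: x=2 → posterior Gamma(21, 11)
obs 4: x=1 → posterior Gamma(22, 12)
obs 5: x=0 → posterior Gamma(22, 13)
obs 6: x=6 → posterior Gamma(28, 14)
obs 7: x=6 → posterior Gamma(34, 15)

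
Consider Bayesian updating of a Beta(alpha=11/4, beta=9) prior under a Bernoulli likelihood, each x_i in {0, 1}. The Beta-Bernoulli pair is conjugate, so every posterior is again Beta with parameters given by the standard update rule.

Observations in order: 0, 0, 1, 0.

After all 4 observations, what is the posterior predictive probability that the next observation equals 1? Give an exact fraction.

5/21

obs 1: x=0 → posterior Beta(11/4, 10)
obs 2: x=0 → posterior Beta(11/4, 11)
obs 3: x=1 → posterior Beta(15/4, 11)
obs 4: x=0 → posterior Beta(15/4, 12)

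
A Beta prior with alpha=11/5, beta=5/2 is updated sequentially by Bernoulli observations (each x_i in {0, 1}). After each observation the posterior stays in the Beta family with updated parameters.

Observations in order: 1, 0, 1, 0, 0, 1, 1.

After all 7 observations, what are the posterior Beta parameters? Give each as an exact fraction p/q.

obs 1: x=1 → posterior Beta(16/5, 5/2)
obs 2: x=0 → posterior Beta(16/5, 7/2)
obs 3: x=1 → posterior Beta(21/5, 7/2)
obs 4: x=0 → posterior Beta(21/5, 9/2)
obs 5: x=0 → posterior Beta(21/5, 11/2)
obs 6: x=1 → posterior Beta(26/5, 11/2)
obs 7: x=1 → posterior Beta(31/5, 11/2)

alpha=31/5, beta=11/2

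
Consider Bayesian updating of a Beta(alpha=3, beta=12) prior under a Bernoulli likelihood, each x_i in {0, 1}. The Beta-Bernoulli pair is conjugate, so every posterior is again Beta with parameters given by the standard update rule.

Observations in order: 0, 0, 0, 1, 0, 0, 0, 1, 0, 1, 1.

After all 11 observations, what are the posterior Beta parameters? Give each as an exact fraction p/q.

alpha=7, beta=19

obs 1: x=0 → posterior Beta(3, 13)
obs 2: x=0 → posterior Beta(3, 14)
obs 3: x=0 → posterior Beta(3, 15)
obs 4: x=1 → posterior Beta(4, 15)
obs 5: x=0 → posterior Beta(4, 16)
obs 6: x=0 → posterior Beta(4, 17)
obs 7: x=0 → posterior Beta(4, 18)
obs 8: x=1 → posterior Beta(5, 18)
obs 9: x=0 → posterior Beta(5, 19)
obs 10: x=1 → posterior Beta(6, 19)
obs 11: x=1 → posterior Beta(7, 19)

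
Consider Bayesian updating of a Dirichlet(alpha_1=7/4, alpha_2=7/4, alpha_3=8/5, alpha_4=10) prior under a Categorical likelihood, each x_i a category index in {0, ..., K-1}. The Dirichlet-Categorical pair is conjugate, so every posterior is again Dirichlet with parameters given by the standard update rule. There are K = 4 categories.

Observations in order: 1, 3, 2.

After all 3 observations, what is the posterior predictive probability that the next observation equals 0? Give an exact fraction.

obs 1: x=1 → posterior Dirichlet(7/4, 11/4, 8/5, 10)
obs 2: x=3 → posterior Dirichlet(7/4, 11/4, 8/5, 11)
obs 3: x=2 → posterior Dirichlet(7/4, 11/4, 13/5, 11)

35/362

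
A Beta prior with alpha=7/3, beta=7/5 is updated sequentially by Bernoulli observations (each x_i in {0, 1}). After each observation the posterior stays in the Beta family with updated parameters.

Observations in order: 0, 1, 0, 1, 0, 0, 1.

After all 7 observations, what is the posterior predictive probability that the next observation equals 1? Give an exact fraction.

80/161

obs 1: x=0 → posterior Beta(7/3, 12/5)
obs 2: x=1 → posterior Beta(10/3, 12/5)
obs 3: x=0 → posterior Beta(10/3, 17/5)
obs 4: x=1 → posterior Beta(13/3, 17/5)
obs 5: x=0 → posterior Beta(13/3, 22/5)
obs 6: x=0 → posterior Beta(13/3, 27/5)
obs 7: x=1 → posterior Beta(16/3, 27/5)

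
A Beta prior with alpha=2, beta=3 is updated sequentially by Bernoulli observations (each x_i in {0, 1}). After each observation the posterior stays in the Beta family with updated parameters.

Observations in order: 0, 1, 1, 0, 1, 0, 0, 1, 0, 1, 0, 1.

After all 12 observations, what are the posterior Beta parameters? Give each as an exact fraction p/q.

obs 1: x=0 → posterior Beta(2, 4)
obs 2: x=1 → posterior Beta(3, 4)
obs 3: x=1 → posterior Beta(4, 4)
obs 4: x=0 → posterior Beta(4, 5)
obs 5: x=1 → posterior Beta(5, 5)
obs 6: x=0 → posterior Beta(5, 6)
obs 7: x=0 → posterior Beta(5, 7)
obs 8: x=1 → posterior Beta(6, 7)
obs 9: x=0 → posterior Beta(6, 8)
obs 10: x=1 → posterior Beta(7, 8)
obs 11: x=0 → posterior Beta(7, 9)
obs 12: x=1 → posterior Beta(8, 9)

alpha=8, beta=9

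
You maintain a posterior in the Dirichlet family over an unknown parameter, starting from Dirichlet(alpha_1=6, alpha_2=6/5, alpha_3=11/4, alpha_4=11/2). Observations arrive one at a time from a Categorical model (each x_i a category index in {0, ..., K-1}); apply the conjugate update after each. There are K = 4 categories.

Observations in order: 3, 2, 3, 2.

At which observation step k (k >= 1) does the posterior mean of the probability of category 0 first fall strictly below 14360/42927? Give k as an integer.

obs 1: x=3 → posterior Dirichlet(6, 6/5, 11/4, 13/2)
obs 2: x=2 → posterior Dirichlet(6, 6/5, 15/4, 13/2)
obs 3: x=3 → posterior Dirichlet(6, 6/5, 15/4, 15/2)
obs 4: x=2 → posterior Dirichlet(6, 6/5, 19/4, 15/2)

k = 3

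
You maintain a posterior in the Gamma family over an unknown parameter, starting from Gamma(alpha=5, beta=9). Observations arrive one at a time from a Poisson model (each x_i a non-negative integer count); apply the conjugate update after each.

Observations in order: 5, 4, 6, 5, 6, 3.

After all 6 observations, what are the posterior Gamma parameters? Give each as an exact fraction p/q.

alpha=34, beta=15

obs 1: x=5 → posterior Gamma(10, 10)
obs 2: x=4 → posterior Gamma(14, 11)
obs 3: x=6 → posterior Gamma(20, 12)
obs 4: x=5 → posterior Gamma(25, 13)
obs 5: x=6 → posterior Gamma(31, 14)
obs 6: x=3 → posterior Gamma(34, 15)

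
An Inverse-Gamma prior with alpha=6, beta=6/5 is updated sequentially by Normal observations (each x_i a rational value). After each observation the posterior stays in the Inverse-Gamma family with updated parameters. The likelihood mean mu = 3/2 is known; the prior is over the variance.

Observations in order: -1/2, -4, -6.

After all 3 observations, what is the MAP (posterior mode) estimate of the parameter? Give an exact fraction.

929/170

obs 1: x=-1/2 → posterior Inverse-Gamma(13/2, 16/5)
obs 2: x=-4 → posterior Inverse-Gamma(7, 733/40)
obs 3: x=-6 → posterior Inverse-Gamma(15/2, 929/20)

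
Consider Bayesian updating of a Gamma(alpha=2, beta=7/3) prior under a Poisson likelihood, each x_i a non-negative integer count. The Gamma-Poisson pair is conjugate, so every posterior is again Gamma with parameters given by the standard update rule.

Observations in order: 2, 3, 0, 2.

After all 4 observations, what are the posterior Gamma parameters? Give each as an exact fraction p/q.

obs 1: x=2 → posterior Gamma(4, 10/3)
obs 2: x=3 → posterior Gamma(7, 13/3)
obs 3: x=0 → posterior Gamma(7, 16/3)
obs 4: x=2 → posterior Gamma(9, 19/3)

alpha=9, beta=19/3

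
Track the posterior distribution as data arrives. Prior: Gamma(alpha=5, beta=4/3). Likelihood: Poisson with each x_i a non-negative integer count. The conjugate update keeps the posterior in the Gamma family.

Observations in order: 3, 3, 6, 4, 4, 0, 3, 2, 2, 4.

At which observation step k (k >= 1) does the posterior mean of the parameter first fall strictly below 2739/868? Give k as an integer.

k = 9

obs 1: x=3 → posterior Gamma(8, 7/3)
obs 2: x=3 → posterior Gamma(11, 10/3)
obs 3: x=6 → posterior Gamma(17, 13/3)
obs 4: x=4 → posterior Gamma(21, 16/3)
obs 5: x=4 → posterior Gamma(25, 19/3)
obs 6: x=0 → posterior Gamma(25, 22/3)
obs 7: x=3 → posterior Gamma(28, 25/3)
obs 8: x=2 → posterior Gamma(30, 28/3)
obs 9: x=2 → posterior Gamma(32, 31/3)
obs 10: x=4 → posterior Gamma(36, 34/3)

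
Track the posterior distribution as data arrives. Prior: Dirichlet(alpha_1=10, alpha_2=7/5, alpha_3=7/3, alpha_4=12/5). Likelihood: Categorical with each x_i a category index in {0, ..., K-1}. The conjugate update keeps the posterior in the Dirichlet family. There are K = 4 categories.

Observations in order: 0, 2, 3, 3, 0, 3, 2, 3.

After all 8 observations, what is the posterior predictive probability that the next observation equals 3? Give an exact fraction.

obs 1: x=0 → posterior Dirichlet(11, 7/5, 7/3, 12/5)
obs 2: x=2 → posterior Dirichlet(11, 7/5, 10/3, 12/5)
obs 3: x=3 → posterior Dirichlet(11, 7/5, 10/3, 17/5)
obs 4: x=3 → posterior Dirichlet(11, 7/5, 10/3, 22/5)
obs 5: x=0 → posterior Dirichlet(12, 7/5, 10/3, 22/5)
obs 6: x=3 → posterior Dirichlet(12, 7/5, 10/3, 27/5)
obs 7: x=2 → posterior Dirichlet(12, 7/5, 13/3, 27/5)
obs 8: x=3 → posterior Dirichlet(12, 7/5, 13/3, 32/5)

48/181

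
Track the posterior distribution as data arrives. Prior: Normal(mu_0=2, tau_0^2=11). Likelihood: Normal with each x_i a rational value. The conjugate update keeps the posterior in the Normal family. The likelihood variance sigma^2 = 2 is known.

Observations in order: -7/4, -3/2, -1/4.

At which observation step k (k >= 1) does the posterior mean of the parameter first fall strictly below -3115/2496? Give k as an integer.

k = 2

obs 1: x=-7/4 → posterior Normal(-61/52, 22/13)
obs 2: x=-3/2 → posterior Normal(-127/96, 11/12)
obs 3: x=-1/4 → posterior Normal(-69/70, 22/35)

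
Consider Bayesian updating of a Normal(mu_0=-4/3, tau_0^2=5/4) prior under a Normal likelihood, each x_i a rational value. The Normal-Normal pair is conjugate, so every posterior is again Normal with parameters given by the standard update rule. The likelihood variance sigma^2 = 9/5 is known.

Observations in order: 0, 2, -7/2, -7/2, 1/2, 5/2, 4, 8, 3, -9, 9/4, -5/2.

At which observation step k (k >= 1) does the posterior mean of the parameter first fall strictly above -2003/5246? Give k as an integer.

k = 2

obs 1: x=0 → posterior Normal(-48/61, 45/61)
obs 2: x=2 → posterior Normal(1/43, 45/86)
obs 3: x=-7/2 → posterior Normal(-57/74, 15/37)
obs 4: x=-7/2 → posterior Normal(-173/136, 45/136)
obs 5: x=1/2 → posterior Normal(-321/322, 45/161)
obs 6: x=5/2 → posterior Normal(-49/93, 15/62)
obs 7: x=4 → posterior Normal(2/211, 45/211)
obs 8: x=8 → posterior Normal(101/118, 45/236)
obs 9: x=3 → posterior Normal(277/261, 5/29)
obs 10: x=-9 → posterior Normal(2/11, 45/286)
obs 11: x=9/4 → posterior Normal(433/1244, 45/311)
obs 12: x=-5/2 → posterior Normal(61/448, 15/112)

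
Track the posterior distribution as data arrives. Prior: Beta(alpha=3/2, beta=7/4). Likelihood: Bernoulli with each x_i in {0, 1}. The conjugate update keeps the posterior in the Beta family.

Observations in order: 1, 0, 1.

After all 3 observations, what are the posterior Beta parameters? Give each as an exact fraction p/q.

obs 1: x=1 → posterior Beta(5/2, 7/4)
obs 2: x=0 → posterior Beta(5/2, 11/4)
obs 3: x=1 → posterior Beta(7/2, 11/4)

alpha=7/2, beta=11/4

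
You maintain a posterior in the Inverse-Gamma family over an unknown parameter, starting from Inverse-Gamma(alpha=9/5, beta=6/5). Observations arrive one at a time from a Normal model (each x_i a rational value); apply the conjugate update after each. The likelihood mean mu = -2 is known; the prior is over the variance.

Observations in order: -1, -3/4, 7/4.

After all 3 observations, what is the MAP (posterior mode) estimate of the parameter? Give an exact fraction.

obs 1: x=-1 → posterior Inverse-Gamma(23/10, 17/10)
obs 2: x=-3/4 → posterior Inverse-Gamma(14/5, 397/160)
obs 3: x=7/4 → posterior Inverse-Gamma(33/10, 761/80)

761/344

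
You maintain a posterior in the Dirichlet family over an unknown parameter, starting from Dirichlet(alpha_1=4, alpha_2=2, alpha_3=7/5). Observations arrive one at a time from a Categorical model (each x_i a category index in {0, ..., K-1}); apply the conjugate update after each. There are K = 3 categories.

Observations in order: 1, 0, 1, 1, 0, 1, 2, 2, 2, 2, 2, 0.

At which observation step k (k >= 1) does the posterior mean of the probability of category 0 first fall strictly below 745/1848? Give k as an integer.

k = 8

obs 1: x=1 → posterior Dirichlet(4, 3, 7/5)
obs 2: x=0 → posterior Dirichlet(5, 3, 7/5)
obs 3: x=1 → posterior Dirichlet(5, 4, 7/5)
obs 4: x=1 → posterior Dirichlet(5, 5, 7/5)
obs 5: x=0 → posterior Dirichlet(6, 5, 7/5)
obs 6: x=1 → posterior Dirichlet(6, 6, 7/5)
obs 7: x=2 → posterior Dirichlet(6, 6, 12/5)
obs 8: x=2 → posterior Dirichlet(6, 6, 17/5)
obs 9: x=2 → posterior Dirichlet(6, 6, 22/5)
obs 10: x=2 → posterior Dirichlet(6, 6, 27/5)
obs 11: x=2 → posterior Dirichlet(6, 6, 32/5)
obs 12: x=0 → posterior Dirichlet(7, 6, 32/5)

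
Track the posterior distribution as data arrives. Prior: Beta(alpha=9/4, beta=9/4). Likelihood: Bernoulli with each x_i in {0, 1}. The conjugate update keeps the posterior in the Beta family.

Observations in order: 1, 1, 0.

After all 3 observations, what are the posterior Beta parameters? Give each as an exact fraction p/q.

obs 1: x=1 → posterior Beta(13/4, 9/4)
obs 2: x=1 → posterior Beta(17/4, 9/4)
obs 3: x=0 → posterior Beta(17/4, 13/4)

alpha=17/4, beta=13/4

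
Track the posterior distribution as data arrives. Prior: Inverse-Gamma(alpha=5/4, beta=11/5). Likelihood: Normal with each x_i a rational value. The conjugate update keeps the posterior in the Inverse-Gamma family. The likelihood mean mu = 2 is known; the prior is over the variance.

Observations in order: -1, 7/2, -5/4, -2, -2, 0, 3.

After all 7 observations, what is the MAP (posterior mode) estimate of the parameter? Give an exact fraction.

obs 1: x=-1 → posterior Inverse-Gamma(7/4, 67/10)
obs 2: x=7/2 → posterior Inverse-Gamma(9/4, 313/40)
obs 3: x=-5/4 → posterior Inverse-Gamma(11/4, 2097/160)
obs 4: x=-2 → posterior Inverse-Gamma(13/4, 3377/160)
obs 5: x=-2 → posterior Inverse-Gamma(15/4, 4657/160)
obs 6: x=0 → posterior Inverse-Gamma(17/4, 4977/160)
obs 7: x=3 → posterior Inverse-Gamma(19/4, 5057/160)

5057/920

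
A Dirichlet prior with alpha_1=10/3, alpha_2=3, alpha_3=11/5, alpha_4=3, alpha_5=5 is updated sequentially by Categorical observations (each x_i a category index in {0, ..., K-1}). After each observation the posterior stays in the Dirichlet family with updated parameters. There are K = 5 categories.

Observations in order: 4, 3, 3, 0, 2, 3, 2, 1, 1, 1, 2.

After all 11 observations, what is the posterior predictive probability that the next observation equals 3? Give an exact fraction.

obs 1: x=4 → posterior Dirichlet(10/3, 3, 11/5, 3, 6)
obs 2: x=3 → posterior Dirichlet(10/3, 3, 11/5, 4, 6)
obs 3: x=3 → posterior Dirichlet(10/3, 3, 11/5, 5, 6)
obs 4: x=0 → posterior Dirichlet(13/3, 3, 11/5, 5, 6)
obs 5: x=2 → posterior Dirichlet(13/3, 3, 16/5, 5, 6)
obs 6: x=3 → posterior Dirichlet(13/3, 3, 16/5, 6, 6)
obs 7: x=2 → posterior Dirichlet(13/3, 3, 21/5, 6, 6)
obs 8: x=1 → posterior Dirichlet(13/3, 4, 21/5, 6, 6)
obs 9: x=1 → posterior Dirichlet(13/3, 5, 21/5, 6, 6)
obs 10: x=1 → posterior Dirichlet(13/3, 6, 21/5, 6, 6)
obs 11: x=2 → posterior Dirichlet(13/3, 6, 26/5, 6, 6)

90/413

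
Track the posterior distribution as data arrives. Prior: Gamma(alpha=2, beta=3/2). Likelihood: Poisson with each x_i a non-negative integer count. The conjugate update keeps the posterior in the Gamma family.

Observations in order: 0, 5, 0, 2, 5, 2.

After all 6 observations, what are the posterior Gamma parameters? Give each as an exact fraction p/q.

alpha=16, beta=15/2

obs 1: x=0 → posterior Gamma(2, 5/2)
obs 2: x=5 → posterior Gamma(7, 7/2)
obs 3: x=0 → posterior Gamma(7, 9/2)
obs 4: x=2 → posterior Gamma(9, 11/2)
obs 5: x=5 → posterior Gamma(14, 13/2)
obs 6: x=2 → posterior Gamma(16, 15/2)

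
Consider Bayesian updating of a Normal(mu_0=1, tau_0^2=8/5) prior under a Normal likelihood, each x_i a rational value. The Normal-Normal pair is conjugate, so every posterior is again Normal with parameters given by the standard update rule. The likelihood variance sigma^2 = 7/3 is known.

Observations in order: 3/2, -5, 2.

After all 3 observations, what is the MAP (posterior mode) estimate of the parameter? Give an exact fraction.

-1/107

obs 1: x=3/2 → posterior Normal(71/59, 56/59)
obs 2: x=-5 → posterior Normal(-49/83, 56/83)
obs 3: x=2 → posterior Normal(-1/107, 56/107)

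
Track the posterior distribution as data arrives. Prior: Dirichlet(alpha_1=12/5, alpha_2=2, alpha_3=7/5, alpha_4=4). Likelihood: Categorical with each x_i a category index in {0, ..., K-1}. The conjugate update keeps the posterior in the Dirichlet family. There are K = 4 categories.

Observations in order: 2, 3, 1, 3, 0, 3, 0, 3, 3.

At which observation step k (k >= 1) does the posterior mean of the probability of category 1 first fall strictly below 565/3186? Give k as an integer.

obs 1: x=2 → posterior Dirichlet(12/5, 2, 12/5, 4)
obs 2: x=3 → posterior Dirichlet(12/5, 2, 12/5, 5)
obs 3: x=1 → posterior Dirichlet(12/5, 3, 12/5, 5)
obs 4: x=3 → posterior Dirichlet(12/5, 3, 12/5, 6)
obs 5: x=0 → posterior Dirichlet(17/5, 3, 12/5, 6)
obs 6: x=3 → posterior Dirichlet(17/5, 3, 12/5, 7)
obs 7: x=0 → posterior Dirichlet(22/5, 3, 12/5, 7)
obs 8: x=3 → posterior Dirichlet(22/5, 3, 12/5, 8)
obs 9: x=3 → posterior Dirichlet(22/5, 3, 12/5, 9)

k = 2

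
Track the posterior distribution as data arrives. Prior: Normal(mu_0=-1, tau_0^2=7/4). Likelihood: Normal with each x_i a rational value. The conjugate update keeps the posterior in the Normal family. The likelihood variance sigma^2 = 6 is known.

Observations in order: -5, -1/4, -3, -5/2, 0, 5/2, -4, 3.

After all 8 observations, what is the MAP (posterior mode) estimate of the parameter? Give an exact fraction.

-71/64

obs 1: x=-5 → posterior Normal(-59/31, 42/31)
obs 2: x=-1/4 → posterior Normal(-243/152, 21/19)
obs 3: x=-3 → posterior Normal(-109/60, 14/15)
obs 4: x=-5/2 → posterior Normal(-397/208, 21/26)
obs 5: x=0 → posterior Normal(-397/236, 42/59)
obs 6: x=5/2 → posterior Normal(-109/88, 7/11)
obs 7: x=-4 → posterior Normal(-439/292, 42/73)
obs 8: x=3 → posterior Normal(-71/64, 21/40)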